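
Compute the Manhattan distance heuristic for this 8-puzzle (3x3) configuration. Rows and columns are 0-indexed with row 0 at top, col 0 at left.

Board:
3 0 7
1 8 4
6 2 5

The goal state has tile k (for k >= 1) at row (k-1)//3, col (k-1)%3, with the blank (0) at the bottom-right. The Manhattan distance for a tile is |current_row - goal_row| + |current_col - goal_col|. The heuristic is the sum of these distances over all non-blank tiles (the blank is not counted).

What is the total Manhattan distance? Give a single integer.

Answer: 17

Derivation:
Tile 3: (0,0)->(0,2) = 2
Tile 7: (0,2)->(2,0) = 4
Tile 1: (1,0)->(0,0) = 1
Tile 8: (1,1)->(2,1) = 1
Tile 4: (1,2)->(1,0) = 2
Tile 6: (2,0)->(1,2) = 3
Tile 2: (2,1)->(0,1) = 2
Tile 5: (2,2)->(1,1) = 2
Sum: 2 + 4 + 1 + 1 + 2 + 3 + 2 + 2 = 17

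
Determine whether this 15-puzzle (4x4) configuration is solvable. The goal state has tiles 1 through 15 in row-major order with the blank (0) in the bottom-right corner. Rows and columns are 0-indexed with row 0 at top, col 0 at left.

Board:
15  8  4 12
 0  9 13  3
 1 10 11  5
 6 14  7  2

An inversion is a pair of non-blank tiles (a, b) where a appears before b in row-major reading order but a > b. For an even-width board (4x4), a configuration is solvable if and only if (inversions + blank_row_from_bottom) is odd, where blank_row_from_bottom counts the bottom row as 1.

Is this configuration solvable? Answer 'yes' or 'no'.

Answer: yes

Derivation:
Inversions: 62
Blank is in row 1 (0-indexed from top), which is row 3 counting from the bottom (bottom = 1).
62 + 3 = 65, which is odd, so the puzzle is solvable.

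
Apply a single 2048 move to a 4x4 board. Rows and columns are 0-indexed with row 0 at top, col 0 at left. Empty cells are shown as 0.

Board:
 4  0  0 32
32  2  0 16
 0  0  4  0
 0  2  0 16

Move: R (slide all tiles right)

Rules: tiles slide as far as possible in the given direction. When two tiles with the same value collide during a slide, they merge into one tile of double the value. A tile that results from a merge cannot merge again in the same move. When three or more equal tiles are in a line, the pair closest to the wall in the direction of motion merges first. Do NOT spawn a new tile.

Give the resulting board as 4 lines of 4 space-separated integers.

Answer:  0  0  4 32
 0 32  2 16
 0  0  0  4
 0  0  2 16

Derivation:
Slide right:
row 0: [4, 0, 0, 32] -> [0, 0, 4, 32]
row 1: [32, 2, 0, 16] -> [0, 32, 2, 16]
row 2: [0, 0, 4, 0] -> [0, 0, 0, 4]
row 3: [0, 2, 0, 16] -> [0, 0, 2, 16]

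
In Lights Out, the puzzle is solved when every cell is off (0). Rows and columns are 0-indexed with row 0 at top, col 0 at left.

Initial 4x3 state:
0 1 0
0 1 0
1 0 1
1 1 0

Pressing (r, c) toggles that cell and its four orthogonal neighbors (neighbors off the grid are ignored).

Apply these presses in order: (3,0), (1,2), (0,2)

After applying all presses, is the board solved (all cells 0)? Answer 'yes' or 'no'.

Answer: yes

Derivation:
After press 1 at (3,0):
0 1 0
0 1 0
0 0 1
0 0 0

After press 2 at (1,2):
0 1 1
0 0 1
0 0 0
0 0 0

After press 3 at (0,2):
0 0 0
0 0 0
0 0 0
0 0 0

Lights still on: 0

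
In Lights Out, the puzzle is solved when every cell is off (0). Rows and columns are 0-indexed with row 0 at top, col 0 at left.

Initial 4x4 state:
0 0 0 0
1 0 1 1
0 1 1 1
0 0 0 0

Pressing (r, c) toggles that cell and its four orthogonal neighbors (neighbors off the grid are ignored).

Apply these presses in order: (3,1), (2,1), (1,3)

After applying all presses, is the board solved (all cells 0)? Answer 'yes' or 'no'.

After press 1 at (3,1):
0 0 0 0
1 0 1 1
0 0 1 1
1 1 1 0

After press 2 at (2,1):
0 0 0 0
1 1 1 1
1 1 0 1
1 0 1 0

After press 3 at (1,3):
0 0 0 1
1 1 0 0
1 1 0 0
1 0 1 0

Lights still on: 7

Answer: no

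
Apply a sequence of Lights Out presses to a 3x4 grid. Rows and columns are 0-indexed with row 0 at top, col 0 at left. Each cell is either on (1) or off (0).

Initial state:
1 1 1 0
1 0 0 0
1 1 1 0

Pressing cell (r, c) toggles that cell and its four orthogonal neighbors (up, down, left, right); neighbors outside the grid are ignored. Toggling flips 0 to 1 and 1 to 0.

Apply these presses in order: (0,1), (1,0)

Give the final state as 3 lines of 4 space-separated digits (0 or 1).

Answer: 1 0 0 0
0 0 0 0
0 1 1 0

Derivation:
After press 1 at (0,1):
0 0 0 0
1 1 0 0
1 1 1 0

After press 2 at (1,0):
1 0 0 0
0 0 0 0
0 1 1 0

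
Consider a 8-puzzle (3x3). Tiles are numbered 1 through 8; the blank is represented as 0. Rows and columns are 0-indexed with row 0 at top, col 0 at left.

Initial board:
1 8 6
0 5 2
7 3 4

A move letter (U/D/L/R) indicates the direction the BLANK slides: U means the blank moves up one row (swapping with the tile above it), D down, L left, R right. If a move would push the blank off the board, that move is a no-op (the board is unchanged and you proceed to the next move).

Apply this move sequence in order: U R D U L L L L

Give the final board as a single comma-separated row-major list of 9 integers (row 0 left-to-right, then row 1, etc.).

After move 1 (U):
0 8 6
1 5 2
7 3 4

After move 2 (R):
8 0 6
1 5 2
7 3 4

After move 3 (D):
8 5 6
1 0 2
7 3 4

After move 4 (U):
8 0 6
1 5 2
7 3 4

After move 5 (L):
0 8 6
1 5 2
7 3 4

After move 6 (L):
0 8 6
1 5 2
7 3 4

After move 7 (L):
0 8 6
1 5 2
7 3 4

After move 8 (L):
0 8 6
1 5 2
7 3 4

Answer: 0, 8, 6, 1, 5, 2, 7, 3, 4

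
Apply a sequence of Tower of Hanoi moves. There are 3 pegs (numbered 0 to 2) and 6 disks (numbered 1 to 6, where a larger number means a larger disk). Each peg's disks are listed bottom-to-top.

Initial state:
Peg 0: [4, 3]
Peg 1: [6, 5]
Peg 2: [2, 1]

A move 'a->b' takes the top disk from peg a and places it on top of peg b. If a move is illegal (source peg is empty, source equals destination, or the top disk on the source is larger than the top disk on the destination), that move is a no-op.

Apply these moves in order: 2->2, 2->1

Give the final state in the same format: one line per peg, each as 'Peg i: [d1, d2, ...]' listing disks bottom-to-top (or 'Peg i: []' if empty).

After move 1 (2->2):
Peg 0: [4, 3]
Peg 1: [6, 5]
Peg 2: [2, 1]

After move 2 (2->1):
Peg 0: [4, 3]
Peg 1: [6, 5, 1]
Peg 2: [2]

Answer: Peg 0: [4, 3]
Peg 1: [6, 5, 1]
Peg 2: [2]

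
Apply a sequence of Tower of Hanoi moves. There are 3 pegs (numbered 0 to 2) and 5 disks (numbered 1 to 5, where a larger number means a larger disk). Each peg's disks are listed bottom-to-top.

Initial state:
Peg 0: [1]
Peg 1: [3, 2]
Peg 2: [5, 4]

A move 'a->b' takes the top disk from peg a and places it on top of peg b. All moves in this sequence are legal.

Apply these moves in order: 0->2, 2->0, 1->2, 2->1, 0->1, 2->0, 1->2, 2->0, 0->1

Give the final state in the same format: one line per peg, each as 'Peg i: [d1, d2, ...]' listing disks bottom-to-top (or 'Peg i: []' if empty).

After move 1 (0->2):
Peg 0: []
Peg 1: [3, 2]
Peg 2: [5, 4, 1]

After move 2 (2->0):
Peg 0: [1]
Peg 1: [3, 2]
Peg 2: [5, 4]

After move 3 (1->2):
Peg 0: [1]
Peg 1: [3]
Peg 2: [5, 4, 2]

After move 4 (2->1):
Peg 0: [1]
Peg 1: [3, 2]
Peg 2: [5, 4]

After move 5 (0->1):
Peg 0: []
Peg 1: [3, 2, 1]
Peg 2: [5, 4]

After move 6 (2->0):
Peg 0: [4]
Peg 1: [3, 2, 1]
Peg 2: [5]

After move 7 (1->2):
Peg 0: [4]
Peg 1: [3, 2]
Peg 2: [5, 1]

After move 8 (2->0):
Peg 0: [4, 1]
Peg 1: [3, 2]
Peg 2: [5]

After move 9 (0->1):
Peg 0: [4]
Peg 1: [3, 2, 1]
Peg 2: [5]

Answer: Peg 0: [4]
Peg 1: [3, 2, 1]
Peg 2: [5]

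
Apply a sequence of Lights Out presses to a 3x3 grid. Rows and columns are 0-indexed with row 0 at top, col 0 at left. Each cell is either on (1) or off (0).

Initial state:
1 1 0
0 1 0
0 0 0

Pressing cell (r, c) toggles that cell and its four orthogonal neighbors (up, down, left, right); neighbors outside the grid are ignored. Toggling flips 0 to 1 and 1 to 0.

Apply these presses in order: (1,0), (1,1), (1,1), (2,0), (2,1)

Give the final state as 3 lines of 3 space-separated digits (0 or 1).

Answer: 0 1 0
0 1 0
1 0 1

Derivation:
After press 1 at (1,0):
0 1 0
1 0 0
1 0 0

After press 2 at (1,1):
0 0 0
0 1 1
1 1 0

After press 3 at (1,1):
0 1 0
1 0 0
1 0 0

After press 4 at (2,0):
0 1 0
0 0 0
0 1 0

After press 5 at (2,1):
0 1 0
0 1 0
1 0 1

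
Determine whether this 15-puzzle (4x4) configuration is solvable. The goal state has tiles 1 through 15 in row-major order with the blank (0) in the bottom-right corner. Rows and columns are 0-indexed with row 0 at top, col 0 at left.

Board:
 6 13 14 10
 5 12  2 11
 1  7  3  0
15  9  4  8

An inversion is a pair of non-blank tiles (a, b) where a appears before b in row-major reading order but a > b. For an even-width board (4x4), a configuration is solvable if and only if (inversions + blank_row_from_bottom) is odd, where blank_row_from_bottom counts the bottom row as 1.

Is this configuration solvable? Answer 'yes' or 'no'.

Inversions: 61
Blank is in row 2 (0-indexed from top), which is row 2 counting from the bottom (bottom = 1).
61 + 2 = 63, which is odd, so the puzzle is solvable.

Answer: yes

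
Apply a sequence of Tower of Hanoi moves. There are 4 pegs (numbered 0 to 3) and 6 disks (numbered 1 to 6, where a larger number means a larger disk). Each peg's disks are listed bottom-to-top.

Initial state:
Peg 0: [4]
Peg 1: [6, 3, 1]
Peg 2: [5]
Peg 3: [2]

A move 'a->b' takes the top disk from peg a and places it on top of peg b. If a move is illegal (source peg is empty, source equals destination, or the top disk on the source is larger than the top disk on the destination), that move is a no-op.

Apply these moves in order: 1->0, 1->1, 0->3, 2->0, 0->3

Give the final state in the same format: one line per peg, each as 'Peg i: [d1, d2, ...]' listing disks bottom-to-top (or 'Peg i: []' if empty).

Answer: Peg 0: [4]
Peg 1: [6, 3]
Peg 2: [5]
Peg 3: [2, 1]

Derivation:
After move 1 (1->0):
Peg 0: [4, 1]
Peg 1: [6, 3]
Peg 2: [5]
Peg 3: [2]

After move 2 (1->1):
Peg 0: [4, 1]
Peg 1: [6, 3]
Peg 2: [5]
Peg 3: [2]

After move 3 (0->3):
Peg 0: [4]
Peg 1: [6, 3]
Peg 2: [5]
Peg 3: [2, 1]

After move 4 (2->0):
Peg 0: [4]
Peg 1: [6, 3]
Peg 2: [5]
Peg 3: [2, 1]

After move 5 (0->3):
Peg 0: [4]
Peg 1: [6, 3]
Peg 2: [5]
Peg 3: [2, 1]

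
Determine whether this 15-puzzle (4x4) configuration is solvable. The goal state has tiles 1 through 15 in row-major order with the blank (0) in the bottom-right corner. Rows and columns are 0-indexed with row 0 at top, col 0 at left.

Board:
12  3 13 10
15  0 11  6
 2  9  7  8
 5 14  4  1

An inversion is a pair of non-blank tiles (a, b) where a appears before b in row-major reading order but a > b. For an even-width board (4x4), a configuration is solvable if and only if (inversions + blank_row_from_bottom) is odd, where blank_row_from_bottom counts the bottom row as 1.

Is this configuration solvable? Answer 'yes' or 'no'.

Inversions: 70
Blank is in row 1 (0-indexed from top), which is row 3 counting from the bottom (bottom = 1).
70 + 3 = 73, which is odd, so the puzzle is solvable.

Answer: yes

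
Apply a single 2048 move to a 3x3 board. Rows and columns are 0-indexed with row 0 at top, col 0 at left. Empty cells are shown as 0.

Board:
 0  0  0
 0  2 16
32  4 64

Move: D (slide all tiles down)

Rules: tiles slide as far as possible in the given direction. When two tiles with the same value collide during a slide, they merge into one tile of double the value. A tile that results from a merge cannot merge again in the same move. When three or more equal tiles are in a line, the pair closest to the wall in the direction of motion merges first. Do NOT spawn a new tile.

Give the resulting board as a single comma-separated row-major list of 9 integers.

Answer: 0, 0, 0, 0, 2, 16, 32, 4, 64

Derivation:
Slide down:
col 0: [0, 0, 32] -> [0, 0, 32]
col 1: [0, 2, 4] -> [0, 2, 4]
col 2: [0, 16, 64] -> [0, 16, 64]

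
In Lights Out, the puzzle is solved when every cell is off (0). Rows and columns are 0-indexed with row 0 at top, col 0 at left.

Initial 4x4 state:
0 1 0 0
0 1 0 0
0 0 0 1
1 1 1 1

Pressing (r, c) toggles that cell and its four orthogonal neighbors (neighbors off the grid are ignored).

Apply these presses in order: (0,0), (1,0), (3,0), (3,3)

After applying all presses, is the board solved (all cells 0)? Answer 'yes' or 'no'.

Answer: yes

Derivation:
After press 1 at (0,0):
1 0 0 0
1 1 0 0
0 0 0 1
1 1 1 1

After press 2 at (1,0):
0 0 0 0
0 0 0 0
1 0 0 1
1 1 1 1

After press 3 at (3,0):
0 0 0 0
0 0 0 0
0 0 0 1
0 0 1 1

After press 4 at (3,3):
0 0 0 0
0 0 0 0
0 0 0 0
0 0 0 0

Lights still on: 0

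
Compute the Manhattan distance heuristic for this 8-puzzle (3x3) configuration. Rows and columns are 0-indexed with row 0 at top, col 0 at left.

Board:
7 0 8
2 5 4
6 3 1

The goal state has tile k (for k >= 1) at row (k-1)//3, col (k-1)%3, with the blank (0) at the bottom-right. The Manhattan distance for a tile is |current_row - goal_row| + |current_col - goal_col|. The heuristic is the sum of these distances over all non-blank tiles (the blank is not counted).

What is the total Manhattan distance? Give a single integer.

Answer: 19

Derivation:
Tile 7: (0,0)->(2,0) = 2
Tile 8: (0,2)->(2,1) = 3
Tile 2: (1,0)->(0,1) = 2
Tile 5: (1,1)->(1,1) = 0
Tile 4: (1,2)->(1,0) = 2
Tile 6: (2,0)->(1,2) = 3
Tile 3: (2,1)->(0,2) = 3
Tile 1: (2,2)->(0,0) = 4
Sum: 2 + 3 + 2 + 0 + 2 + 3 + 3 + 4 = 19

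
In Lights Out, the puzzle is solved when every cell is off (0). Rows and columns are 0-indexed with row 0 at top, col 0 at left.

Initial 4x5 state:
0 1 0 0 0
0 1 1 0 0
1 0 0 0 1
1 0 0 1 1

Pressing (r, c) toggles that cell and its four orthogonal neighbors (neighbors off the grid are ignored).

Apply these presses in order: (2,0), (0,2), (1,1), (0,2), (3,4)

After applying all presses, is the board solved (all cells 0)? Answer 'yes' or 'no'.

Answer: yes

Derivation:
After press 1 at (2,0):
0 1 0 0 0
1 1 1 0 0
0 1 0 0 1
0 0 0 1 1

After press 2 at (0,2):
0 0 1 1 0
1 1 0 0 0
0 1 0 0 1
0 0 0 1 1

After press 3 at (1,1):
0 1 1 1 0
0 0 1 0 0
0 0 0 0 1
0 0 0 1 1

After press 4 at (0,2):
0 0 0 0 0
0 0 0 0 0
0 0 0 0 1
0 0 0 1 1

After press 5 at (3,4):
0 0 0 0 0
0 0 0 0 0
0 0 0 0 0
0 0 0 0 0

Lights still on: 0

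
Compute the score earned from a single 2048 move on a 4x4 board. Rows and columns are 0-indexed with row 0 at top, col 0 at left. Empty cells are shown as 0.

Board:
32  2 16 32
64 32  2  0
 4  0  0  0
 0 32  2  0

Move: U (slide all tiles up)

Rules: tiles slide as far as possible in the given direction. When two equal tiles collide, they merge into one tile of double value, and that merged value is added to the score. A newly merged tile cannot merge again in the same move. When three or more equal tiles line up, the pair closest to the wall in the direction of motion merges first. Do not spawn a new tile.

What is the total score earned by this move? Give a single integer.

Slide up:
col 0: [32, 64, 4, 0] -> [32, 64, 4, 0]  score +0 (running 0)
col 1: [2, 32, 0, 32] -> [2, 64, 0, 0]  score +64 (running 64)
col 2: [16, 2, 0, 2] -> [16, 4, 0, 0]  score +4 (running 68)
col 3: [32, 0, 0, 0] -> [32, 0, 0, 0]  score +0 (running 68)
Board after move:
32  2 16 32
64 64  4  0
 4  0  0  0
 0  0  0  0

Answer: 68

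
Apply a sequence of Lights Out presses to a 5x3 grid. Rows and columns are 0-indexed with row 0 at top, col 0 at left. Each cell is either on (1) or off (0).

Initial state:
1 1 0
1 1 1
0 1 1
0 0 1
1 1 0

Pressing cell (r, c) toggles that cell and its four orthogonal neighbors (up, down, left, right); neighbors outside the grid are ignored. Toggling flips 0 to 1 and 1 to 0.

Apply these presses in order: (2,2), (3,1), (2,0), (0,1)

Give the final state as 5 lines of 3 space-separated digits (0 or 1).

Answer: 0 0 1
0 0 0
1 0 0
0 1 1
1 0 0

Derivation:
After press 1 at (2,2):
1 1 0
1 1 0
0 0 0
0 0 0
1 1 0

After press 2 at (3,1):
1 1 0
1 1 0
0 1 0
1 1 1
1 0 0

After press 3 at (2,0):
1 1 0
0 1 0
1 0 0
0 1 1
1 0 0

After press 4 at (0,1):
0 0 1
0 0 0
1 0 0
0 1 1
1 0 0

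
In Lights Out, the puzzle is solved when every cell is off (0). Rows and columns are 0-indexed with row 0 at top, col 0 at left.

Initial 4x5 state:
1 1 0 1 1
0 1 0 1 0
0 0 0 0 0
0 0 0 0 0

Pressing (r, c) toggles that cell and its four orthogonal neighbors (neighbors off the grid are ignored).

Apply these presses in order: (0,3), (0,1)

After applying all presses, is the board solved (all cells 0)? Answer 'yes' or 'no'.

Answer: yes

Derivation:
After press 1 at (0,3):
1 1 1 0 0
0 1 0 0 0
0 0 0 0 0
0 0 0 0 0

After press 2 at (0,1):
0 0 0 0 0
0 0 0 0 0
0 0 0 0 0
0 0 0 0 0

Lights still on: 0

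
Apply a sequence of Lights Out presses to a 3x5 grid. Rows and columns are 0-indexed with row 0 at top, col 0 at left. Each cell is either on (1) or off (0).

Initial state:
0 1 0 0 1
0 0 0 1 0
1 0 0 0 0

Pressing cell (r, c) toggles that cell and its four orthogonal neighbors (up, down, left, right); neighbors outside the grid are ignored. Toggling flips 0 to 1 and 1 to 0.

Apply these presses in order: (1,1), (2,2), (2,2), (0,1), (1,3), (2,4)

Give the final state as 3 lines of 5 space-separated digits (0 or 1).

Answer: 1 1 1 1 1
1 0 0 0 0
1 1 0 0 1

Derivation:
After press 1 at (1,1):
0 0 0 0 1
1 1 1 1 0
1 1 0 0 0

After press 2 at (2,2):
0 0 0 0 1
1 1 0 1 0
1 0 1 1 0

After press 3 at (2,2):
0 0 0 0 1
1 1 1 1 0
1 1 0 0 0

After press 4 at (0,1):
1 1 1 0 1
1 0 1 1 0
1 1 0 0 0

After press 5 at (1,3):
1 1 1 1 1
1 0 0 0 1
1 1 0 1 0

After press 6 at (2,4):
1 1 1 1 1
1 0 0 0 0
1 1 0 0 1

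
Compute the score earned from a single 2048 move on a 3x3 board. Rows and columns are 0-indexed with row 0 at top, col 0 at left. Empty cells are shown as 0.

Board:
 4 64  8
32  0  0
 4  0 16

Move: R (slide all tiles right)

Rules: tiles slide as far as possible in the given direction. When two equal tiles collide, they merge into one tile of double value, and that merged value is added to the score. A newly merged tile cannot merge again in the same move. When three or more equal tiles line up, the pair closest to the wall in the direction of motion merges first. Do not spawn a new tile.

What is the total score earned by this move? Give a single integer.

Slide right:
row 0: [4, 64, 8] -> [4, 64, 8]  score +0 (running 0)
row 1: [32, 0, 0] -> [0, 0, 32]  score +0 (running 0)
row 2: [4, 0, 16] -> [0, 4, 16]  score +0 (running 0)
Board after move:
 4 64  8
 0  0 32
 0  4 16

Answer: 0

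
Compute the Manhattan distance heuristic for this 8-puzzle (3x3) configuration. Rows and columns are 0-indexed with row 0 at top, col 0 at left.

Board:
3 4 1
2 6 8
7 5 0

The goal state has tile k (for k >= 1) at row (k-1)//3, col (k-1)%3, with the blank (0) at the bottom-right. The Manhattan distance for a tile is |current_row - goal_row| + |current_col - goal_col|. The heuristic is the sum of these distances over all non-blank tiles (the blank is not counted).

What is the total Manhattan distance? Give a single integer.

Tile 3: at (0,0), goal (0,2), distance |0-0|+|0-2| = 2
Tile 4: at (0,1), goal (1,0), distance |0-1|+|1-0| = 2
Tile 1: at (0,2), goal (0,0), distance |0-0|+|2-0| = 2
Tile 2: at (1,0), goal (0,1), distance |1-0|+|0-1| = 2
Tile 6: at (1,1), goal (1,2), distance |1-1|+|1-2| = 1
Tile 8: at (1,2), goal (2,1), distance |1-2|+|2-1| = 2
Tile 7: at (2,0), goal (2,0), distance |2-2|+|0-0| = 0
Tile 5: at (2,1), goal (1,1), distance |2-1|+|1-1| = 1
Sum: 2 + 2 + 2 + 2 + 1 + 2 + 0 + 1 = 12

Answer: 12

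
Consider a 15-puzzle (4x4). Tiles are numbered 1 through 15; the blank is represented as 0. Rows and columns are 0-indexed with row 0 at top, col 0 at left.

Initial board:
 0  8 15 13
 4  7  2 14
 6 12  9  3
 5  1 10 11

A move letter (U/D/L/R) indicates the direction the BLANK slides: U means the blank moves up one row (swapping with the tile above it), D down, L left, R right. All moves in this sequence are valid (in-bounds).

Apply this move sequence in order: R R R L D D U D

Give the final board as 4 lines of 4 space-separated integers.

Answer:  8 15  2 13
 4  7  9 14
 6 12  0  3
 5  1 10 11

Derivation:
After move 1 (R):
 8  0 15 13
 4  7  2 14
 6 12  9  3
 5  1 10 11

After move 2 (R):
 8 15  0 13
 4  7  2 14
 6 12  9  3
 5  1 10 11

After move 3 (R):
 8 15 13  0
 4  7  2 14
 6 12  9  3
 5  1 10 11

After move 4 (L):
 8 15  0 13
 4  7  2 14
 6 12  9  3
 5  1 10 11

After move 5 (D):
 8 15  2 13
 4  7  0 14
 6 12  9  3
 5  1 10 11

After move 6 (D):
 8 15  2 13
 4  7  9 14
 6 12  0  3
 5  1 10 11

After move 7 (U):
 8 15  2 13
 4  7  0 14
 6 12  9  3
 5  1 10 11

After move 8 (D):
 8 15  2 13
 4  7  9 14
 6 12  0  3
 5  1 10 11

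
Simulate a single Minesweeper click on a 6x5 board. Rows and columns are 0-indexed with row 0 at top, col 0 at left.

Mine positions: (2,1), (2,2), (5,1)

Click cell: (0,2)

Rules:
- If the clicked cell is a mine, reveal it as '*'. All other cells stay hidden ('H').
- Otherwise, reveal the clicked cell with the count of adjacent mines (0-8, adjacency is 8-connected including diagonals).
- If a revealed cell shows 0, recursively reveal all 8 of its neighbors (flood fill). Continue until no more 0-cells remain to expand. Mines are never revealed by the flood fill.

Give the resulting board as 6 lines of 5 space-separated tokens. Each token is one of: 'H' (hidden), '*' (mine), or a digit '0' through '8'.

0 0 0 0 0
1 2 2 1 0
H H H 1 0
H H 2 1 0
H H 1 0 0
H H 1 0 0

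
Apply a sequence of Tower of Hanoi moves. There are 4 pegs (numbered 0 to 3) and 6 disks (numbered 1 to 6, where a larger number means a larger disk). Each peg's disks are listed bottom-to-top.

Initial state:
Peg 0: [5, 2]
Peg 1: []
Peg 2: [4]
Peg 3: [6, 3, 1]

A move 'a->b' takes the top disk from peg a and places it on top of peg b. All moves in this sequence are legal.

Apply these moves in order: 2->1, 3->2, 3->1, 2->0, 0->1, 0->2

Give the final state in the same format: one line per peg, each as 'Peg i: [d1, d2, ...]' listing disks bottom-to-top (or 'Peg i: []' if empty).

Answer: Peg 0: [5]
Peg 1: [4, 3, 1]
Peg 2: [2]
Peg 3: [6]

Derivation:
After move 1 (2->1):
Peg 0: [5, 2]
Peg 1: [4]
Peg 2: []
Peg 3: [6, 3, 1]

After move 2 (3->2):
Peg 0: [5, 2]
Peg 1: [4]
Peg 2: [1]
Peg 3: [6, 3]

After move 3 (3->1):
Peg 0: [5, 2]
Peg 1: [4, 3]
Peg 2: [1]
Peg 3: [6]

After move 4 (2->0):
Peg 0: [5, 2, 1]
Peg 1: [4, 3]
Peg 2: []
Peg 3: [6]

After move 5 (0->1):
Peg 0: [5, 2]
Peg 1: [4, 3, 1]
Peg 2: []
Peg 3: [6]

After move 6 (0->2):
Peg 0: [5]
Peg 1: [4, 3, 1]
Peg 2: [2]
Peg 3: [6]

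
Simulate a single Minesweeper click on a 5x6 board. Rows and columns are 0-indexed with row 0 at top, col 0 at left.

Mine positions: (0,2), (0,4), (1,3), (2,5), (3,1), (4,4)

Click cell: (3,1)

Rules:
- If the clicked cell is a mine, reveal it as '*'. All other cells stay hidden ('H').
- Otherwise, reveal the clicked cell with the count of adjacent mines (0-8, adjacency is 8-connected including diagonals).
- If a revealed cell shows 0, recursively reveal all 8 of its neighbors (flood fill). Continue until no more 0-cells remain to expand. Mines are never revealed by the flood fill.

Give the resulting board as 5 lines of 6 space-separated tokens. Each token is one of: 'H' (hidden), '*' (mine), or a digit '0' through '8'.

H H H H H H
H H H H H H
H H H H H H
H * H H H H
H H H H H H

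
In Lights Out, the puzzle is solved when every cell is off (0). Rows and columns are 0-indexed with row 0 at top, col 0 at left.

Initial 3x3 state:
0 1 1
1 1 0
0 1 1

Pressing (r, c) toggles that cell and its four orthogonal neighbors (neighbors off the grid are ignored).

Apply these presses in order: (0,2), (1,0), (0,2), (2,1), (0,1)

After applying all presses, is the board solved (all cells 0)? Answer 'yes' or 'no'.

Answer: yes

Derivation:
After press 1 at (0,2):
0 0 0
1 1 1
0 1 1

After press 2 at (1,0):
1 0 0
0 0 1
1 1 1

After press 3 at (0,2):
1 1 1
0 0 0
1 1 1

After press 4 at (2,1):
1 1 1
0 1 0
0 0 0

After press 5 at (0,1):
0 0 0
0 0 0
0 0 0

Lights still on: 0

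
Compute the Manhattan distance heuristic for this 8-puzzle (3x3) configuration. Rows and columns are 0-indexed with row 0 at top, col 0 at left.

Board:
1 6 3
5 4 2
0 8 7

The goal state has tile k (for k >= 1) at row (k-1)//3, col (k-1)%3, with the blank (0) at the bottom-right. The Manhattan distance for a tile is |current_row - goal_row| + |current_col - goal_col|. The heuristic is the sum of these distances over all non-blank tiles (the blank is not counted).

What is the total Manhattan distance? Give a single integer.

Tile 1: at (0,0), goal (0,0), distance |0-0|+|0-0| = 0
Tile 6: at (0,1), goal (1,2), distance |0-1|+|1-2| = 2
Tile 3: at (0,2), goal (0,2), distance |0-0|+|2-2| = 0
Tile 5: at (1,0), goal (1,1), distance |1-1|+|0-1| = 1
Tile 4: at (1,1), goal (1,0), distance |1-1|+|1-0| = 1
Tile 2: at (1,2), goal (0,1), distance |1-0|+|2-1| = 2
Tile 8: at (2,1), goal (2,1), distance |2-2|+|1-1| = 0
Tile 7: at (2,2), goal (2,0), distance |2-2|+|2-0| = 2
Sum: 0 + 2 + 0 + 1 + 1 + 2 + 0 + 2 = 8

Answer: 8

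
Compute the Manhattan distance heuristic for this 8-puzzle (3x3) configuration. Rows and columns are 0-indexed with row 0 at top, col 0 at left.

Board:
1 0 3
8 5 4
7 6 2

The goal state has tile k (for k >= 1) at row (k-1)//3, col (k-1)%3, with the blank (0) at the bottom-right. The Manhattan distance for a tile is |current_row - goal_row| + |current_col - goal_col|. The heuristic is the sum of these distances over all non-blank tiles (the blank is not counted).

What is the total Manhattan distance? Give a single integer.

Tile 1: (0,0)->(0,0) = 0
Tile 3: (0,2)->(0,2) = 0
Tile 8: (1,0)->(2,1) = 2
Tile 5: (1,1)->(1,1) = 0
Tile 4: (1,2)->(1,0) = 2
Tile 7: (2,0)->(2,0) = 0
Tile 6: (2,1)->(1,2) = 2
Tile 2: (2,2)->(0,1) = 3
Sum: 0 + 0 + 2 + 0 + 2 + 0 + 2 + 3 = 9

Answer: 9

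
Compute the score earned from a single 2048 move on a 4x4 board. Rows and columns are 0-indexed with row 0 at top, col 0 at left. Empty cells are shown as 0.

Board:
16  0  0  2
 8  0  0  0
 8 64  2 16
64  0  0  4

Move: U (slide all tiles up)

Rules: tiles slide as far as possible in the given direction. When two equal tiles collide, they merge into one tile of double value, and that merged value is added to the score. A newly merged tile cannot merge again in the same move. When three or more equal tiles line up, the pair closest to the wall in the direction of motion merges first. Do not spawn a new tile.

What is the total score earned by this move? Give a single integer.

Slide up:
col 0: [16, 8, 8, 64] -> [16, 16, 64, 0]  score +16 (running 16)
col 1: [0, 0, 64, 0] -> [64, 0, 0, 0]  score +0 (running 16)
col 2: [0, 0, 2, 0] -> [2, 0, 0, 0]  score +0 (running 16)
col 3: [2, 0, 16, 4] -> [2, 16, 4, 0]  score +0 (running 16)
Board after move:
16 64  2  2
16  0  0 16
64  0  0  4
 0  0  0  0

Answer: 16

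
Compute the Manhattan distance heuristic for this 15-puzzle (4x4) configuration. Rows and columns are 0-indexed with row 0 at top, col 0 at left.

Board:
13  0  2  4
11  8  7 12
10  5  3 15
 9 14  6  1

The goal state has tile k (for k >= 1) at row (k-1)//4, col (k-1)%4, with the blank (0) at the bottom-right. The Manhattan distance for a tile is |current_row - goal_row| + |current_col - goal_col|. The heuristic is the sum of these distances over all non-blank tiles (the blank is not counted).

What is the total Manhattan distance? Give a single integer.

Tile 13: (0,0)->(3,0) = 3
Tile 2: (0,2)->(0,1) = 1
Tile 4: (0,3)->(0,3) = 0
Tile 11: (1,0)->(2,2) = 3
Tile 8: (1,1)->(1,3) = 2
Tile 7: (1,2)->(1,2) = 0
Tile 12: (1,3)->(2,3) = 1
Tile 10: (2,0)->(2,1) = 1
Tile 5: (2,1)->(1,0) = 2
Tile 3: (2,2)->(0,2) = 2
Tile 15: (2,3)->(3,2) = 2
Tile 9: (3,0)->(2,0) = 1
Tile 14: (3,1)->(3,1) = 0
Tile 6: (3,2)->(1,1) = 3
Tile 1: (3,3)->(0,0) = 6
Sum: 3 + 1 + 0 + 3 + 2 + 0 + 1 + 1 + 2 + 2 + 2 + 1 + 0 + 3 + 6 = 27

Answer: 27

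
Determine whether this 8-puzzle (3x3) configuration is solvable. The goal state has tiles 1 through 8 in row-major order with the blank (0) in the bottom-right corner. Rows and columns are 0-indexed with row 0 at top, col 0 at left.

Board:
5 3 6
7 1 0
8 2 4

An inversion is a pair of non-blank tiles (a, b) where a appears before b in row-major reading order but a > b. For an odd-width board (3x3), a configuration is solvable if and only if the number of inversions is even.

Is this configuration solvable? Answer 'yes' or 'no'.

Answer: yes

Derivation:
Inversions (pairs i<j in row-major order where tile[i] > tile[j] > 0): 14
14 is even, so the puzzle is solvable.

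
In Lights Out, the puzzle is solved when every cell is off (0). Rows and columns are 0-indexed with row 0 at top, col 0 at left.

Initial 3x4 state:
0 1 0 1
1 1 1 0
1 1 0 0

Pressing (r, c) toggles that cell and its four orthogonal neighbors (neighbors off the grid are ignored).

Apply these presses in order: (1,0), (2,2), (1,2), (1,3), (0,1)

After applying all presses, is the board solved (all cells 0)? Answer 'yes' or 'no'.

Answer: yes

Derivation:
After press 1 at (1,0):
1 1 0 1
0 0 1 0
0 1 0 0

After press 2 at (2,2):
1 1 0 1
0 0 0 0
0 0 1 1

After press 3 at (1,2):
1 1 1 1
0 1 1 1
0 0 0 1

After press 4 at (1,3):
1 1 1 0
0 1 0 0
0 0 0 0

After press 5 at (0,1):
0 0 0 0
0 0 0 0
0 0 0 0

Lights still on: 0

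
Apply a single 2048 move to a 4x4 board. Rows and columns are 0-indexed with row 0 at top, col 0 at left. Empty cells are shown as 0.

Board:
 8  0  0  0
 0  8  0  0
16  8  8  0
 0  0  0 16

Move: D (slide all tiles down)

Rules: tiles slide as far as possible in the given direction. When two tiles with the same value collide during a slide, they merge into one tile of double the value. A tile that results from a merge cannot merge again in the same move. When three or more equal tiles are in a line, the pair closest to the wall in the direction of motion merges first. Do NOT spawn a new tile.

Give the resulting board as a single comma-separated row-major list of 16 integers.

Answer: 0, 0, 0, 0, 0, 0, 0, 0, 8, 0, 0, 0, 16, 16, 8, 16

Derivation:
Slide down:
col 0: [8, 0, 16, 0] -> [0, 0, 8, 16]
col 1: [0, 8, 8, 0] -> [0, 0, 0, 16]
col 2: [0, 0, 8, 0] -> [0, 0, 0, 8]
col 3: [0, 0, 0, 16] -> [0, 0, 0, 16]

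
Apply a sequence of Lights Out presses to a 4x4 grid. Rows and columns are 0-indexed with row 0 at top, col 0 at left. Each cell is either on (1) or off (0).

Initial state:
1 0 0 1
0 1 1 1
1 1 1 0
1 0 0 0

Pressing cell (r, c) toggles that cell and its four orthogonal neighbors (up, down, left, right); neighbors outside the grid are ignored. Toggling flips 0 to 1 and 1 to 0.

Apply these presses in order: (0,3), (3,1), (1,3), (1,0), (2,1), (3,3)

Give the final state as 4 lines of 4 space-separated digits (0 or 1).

Answer: 0 0 1 1
1 1 0 1
1 1 0 0
0 0 0 1

Derivation:
After press 1 at (0,3):
1 0 1 0
0 1 1 0
1 1 1 0
1 0 0 0

After press 2 at (3,1):
1 0 1 0
0 1 1 0
1 0 1 0
0 1 1 0

After press 3 at (1,3):
1 0 1 1
0 1 0 1
1 0 1 1
0 1 1 0

After press 4 at (1,0):
0 0 1 1
1 0 0 1
0 0 1 1
0 1 1 0

After press 5 at (2,1):
0 0 1 1
1 1 0 1
1 1 0 1
0 0 1 0

After press 6 at (3,3):
0 0 1 1
1 1 0 1
1 1 0 0
0 0 0 1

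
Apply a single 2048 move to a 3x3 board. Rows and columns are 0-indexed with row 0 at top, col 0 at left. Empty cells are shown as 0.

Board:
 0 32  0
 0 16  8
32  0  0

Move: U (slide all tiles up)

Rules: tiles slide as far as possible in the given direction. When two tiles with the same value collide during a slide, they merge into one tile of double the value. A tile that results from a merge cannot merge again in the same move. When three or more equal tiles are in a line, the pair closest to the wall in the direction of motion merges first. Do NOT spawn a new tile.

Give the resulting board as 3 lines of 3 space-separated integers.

Answer: 32 32  8
 0 16  0
 0  0  0

Derivation:
Slide up:
col 0: [0, 0, 32] -> [32, 0, 0]
col 1: [32, 16, 0] -> [32, 16, 0]
col 2: [0, 8, 0] -> [8, 0, 0]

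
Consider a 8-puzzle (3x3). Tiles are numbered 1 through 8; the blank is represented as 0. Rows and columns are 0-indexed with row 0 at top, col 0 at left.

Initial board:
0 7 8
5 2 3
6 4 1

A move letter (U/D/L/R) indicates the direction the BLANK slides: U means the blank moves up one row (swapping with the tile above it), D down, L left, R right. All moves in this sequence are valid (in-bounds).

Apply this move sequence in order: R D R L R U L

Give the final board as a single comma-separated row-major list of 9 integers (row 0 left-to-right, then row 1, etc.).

After move 1 (R):
7 0 8
5 2 3
6 4 1

After move 2 (D):
7 2 8
5 0 3
6 4 1

After move 3 (R):
7 2 8
5 3 0
6 4 1

After move 4 (L):
7 2 8
5 0 3
6 4 1

After move 5 (R):
7 2 8
5 3 0
6 4 1

After move 6 (U):
7 2 0
5 3 8
6 4 1

After move 7 (L):
7 0 2
5 3 8
6 4 1

Answer: 7, 0, 2, 5, 3, 8, 6, 4, 1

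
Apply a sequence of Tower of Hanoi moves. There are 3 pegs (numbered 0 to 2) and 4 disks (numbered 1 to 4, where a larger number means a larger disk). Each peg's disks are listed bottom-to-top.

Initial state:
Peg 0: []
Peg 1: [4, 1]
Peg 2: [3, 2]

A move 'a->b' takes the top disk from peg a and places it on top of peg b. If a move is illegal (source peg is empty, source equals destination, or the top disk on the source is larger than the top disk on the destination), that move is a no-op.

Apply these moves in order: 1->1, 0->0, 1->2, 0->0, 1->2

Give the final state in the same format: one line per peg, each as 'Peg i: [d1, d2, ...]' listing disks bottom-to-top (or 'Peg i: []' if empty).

After move 1 (1->1):
Peg 0: []
Peg 1: [4, 1]
Peg 2: [3, 2]

After move 2 (0->0):
Peg 0: []
Peg 1: [4, 1]
Peg 2: [3, 2]

After move 3 (1->2):
Peg 0: []
Peg 1: [4]
Peg 2: [3, 2, 1]

After move 4 (0->0):
Peg 0: []
Peg 1: [4]
Peg 2: [3, 2, 1]

After move 5 (1->2):
Peg 0: []
Peg 1: [4]
Peg 2: [3, 2, 1]

Answer: Peg 0: []
Peg 1: [4]
Peg 2: [3, 2, 1]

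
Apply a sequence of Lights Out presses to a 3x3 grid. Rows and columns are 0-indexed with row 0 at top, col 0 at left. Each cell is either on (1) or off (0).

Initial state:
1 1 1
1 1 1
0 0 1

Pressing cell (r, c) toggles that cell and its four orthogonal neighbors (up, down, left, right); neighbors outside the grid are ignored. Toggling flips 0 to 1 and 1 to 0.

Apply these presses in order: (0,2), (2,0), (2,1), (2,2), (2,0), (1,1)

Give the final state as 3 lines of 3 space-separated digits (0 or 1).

After press 1 at (0,2):
1 0 0
1 1 0
0 0 1

After press 2 at (2,0):
1 0 0
0 1 0
1 1 1

After press 3 at (2,1):
1 0 0
0 0 0
0 0 0

After press 4 at (2,2):
1 0 0
0 0 1
0 1 1

After press 5 at (2,0):
1 0 0
1 0 1
1 0 1

After press 6 at (1,1):
1 1 0
0 1 0
1 1 1

Answer: 1 1 0
0 1 0
1 1 1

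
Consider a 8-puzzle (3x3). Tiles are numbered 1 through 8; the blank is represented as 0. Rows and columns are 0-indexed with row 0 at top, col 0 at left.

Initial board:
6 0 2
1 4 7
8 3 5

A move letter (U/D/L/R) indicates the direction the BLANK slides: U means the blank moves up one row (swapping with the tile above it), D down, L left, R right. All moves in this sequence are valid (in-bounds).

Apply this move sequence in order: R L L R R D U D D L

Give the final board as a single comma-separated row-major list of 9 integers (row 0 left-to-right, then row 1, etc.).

After move 1 (R):
6 2 0
1 4 7
8 3 5

After move 2 (L):
6 0 2
1 4 7
8 3 5

After move 3 (L):
0 6 2
1 4 7
8 3 5

After move 4 (R):
6 0 2
1 4 7
8 3 5

After move 5 (R):
6 2 0
1 4 7
8 3 5

After move 6 (D):
6 2 7
1 4 0
8 3 5

After move 7 (U):
6 2 0
1 4 7
8 3 5

After move 8 (D):
6 2 7
1 4 0
8 3 5

After move 9 (D):
6 2 7
1 4 5
8 3 0

After move 10 (L):
6 2 7
1 4 5
8 0 3

Answer: 6, 2, 7, 1, 4, 5, 8, 0, 3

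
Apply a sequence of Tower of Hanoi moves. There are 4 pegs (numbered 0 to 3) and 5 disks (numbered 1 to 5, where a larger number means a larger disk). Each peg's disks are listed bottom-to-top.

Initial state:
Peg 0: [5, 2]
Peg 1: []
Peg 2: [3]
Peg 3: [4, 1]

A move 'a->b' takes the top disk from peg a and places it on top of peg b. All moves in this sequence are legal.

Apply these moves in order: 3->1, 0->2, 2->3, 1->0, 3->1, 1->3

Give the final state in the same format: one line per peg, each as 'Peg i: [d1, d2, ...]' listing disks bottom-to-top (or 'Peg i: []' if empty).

Answer: Peg 0: [5, 1]
Peg 1: []
Peg 2: [3]
Peg 3: [4, 2]

Derivation:
After move 1 (3->1):
Peg 0: [5, 2]
Peg 1: [1]
Peg 2: [3]
Peg 3: [4]

After move 2 (0->2):
Peg 0: [5]
Peg 1: [1]
Peg 2: [3, 2]
Peg 3: [4]

After move 3 (2->3):
Peg 0: [5]
Peg 1: [1]
Peg 2: [3]
Peg 3: [4, 2]

After move 4 (1->0):
Peg 0: [5, 1]
Peg 1: []
Peg 2: [3]
Peg 3: [4, 2]

After move 5 (3->1):
Peg 0: [5, 1]
Peg 1: [2]
Peg 2: [3]
Peg 3: [4]

After move 6 (1->3):
Peg 0: [5, 1]
Peg 1: []
Peg 2: [3]
Peg 3: [4, 2]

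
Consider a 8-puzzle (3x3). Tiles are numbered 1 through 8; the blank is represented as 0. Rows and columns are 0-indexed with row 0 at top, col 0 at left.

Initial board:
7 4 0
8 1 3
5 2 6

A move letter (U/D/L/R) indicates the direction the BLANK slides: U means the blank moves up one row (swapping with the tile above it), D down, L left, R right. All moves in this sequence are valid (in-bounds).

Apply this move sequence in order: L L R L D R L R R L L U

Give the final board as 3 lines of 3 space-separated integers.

After move 1 (L):
7 0 4
8 1 3
5 2 6

After move 2 (L):
0 7 4
8 1 3
5 2 6

After move 3 (R):
7 0 4
8 1 3
5 2 6

After move 4 (L):
0 7 4
8 1 3
5 2 6

After move 5 (D):
8 7 4
0 1 3
5 2 6

After move 6 (R):
8 7 4
1 0 3
5 2 6

After move 7 (L):
8 7 4
0 1 3
5 2 6

After move 8 (R):
8 7 4
1 0 3
5 2 6

After move 9 (R):
8 7 4
1 3 0
5 2 6

After move 10 (L):
8 7 4
1 0 3
5 2 6

After move 11 (L):
8 7 4
0 1 3
5 2 6

After move 12 (U):
0 7 4
8 1 3
5 2 6

Answer: 0 7 4
8 1 3
5 2 6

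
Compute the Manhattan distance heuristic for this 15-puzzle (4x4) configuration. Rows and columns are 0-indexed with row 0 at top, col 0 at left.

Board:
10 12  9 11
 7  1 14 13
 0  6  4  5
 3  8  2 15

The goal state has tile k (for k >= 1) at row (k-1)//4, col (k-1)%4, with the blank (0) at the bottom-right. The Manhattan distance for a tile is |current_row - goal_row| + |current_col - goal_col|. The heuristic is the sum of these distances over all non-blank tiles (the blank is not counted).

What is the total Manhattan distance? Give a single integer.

Answer: 48

Derivation:
Tile 10: at (0,0), goal (2,1), distance |0-2|+|0-1| = 3
Tile 12: at (0,1), goal (2,3), distance |0-2|+|1-3| = 4
Tile 9: at (0,2), goal (2,0), distance |0-2|+|2-0| = 4
Tile 11: at (0,3), goal (2,2), distance |0-2|+|3-2| = 3
Tile 7: at (1,0), goal (1,2), distance |1-1|+|0-2| = 2
Tile 1: at (1,1), goal (0,0), distance |1-0|+|1-0| = 2
Tile 14: at (1,2), goal (3,1), distance |1-3|+|2-1| = 3
Tile 13: at (1,3), goal (3,0), distance |1-3|+|3-0| = 5
Tile 6: at (2,1), goal (1,1), distance |2-1|+|1-1| = 1
Tile 4: at (2,2), goal (0,3), distance |2-0|+|2-3| = 3
Tile 5: at (2,3), goal (1,0), distance |2-1|+|3-0| = 4
Tile 3: at (3,0), goal (0,2), distance |3-0|+|0-2| = 5
Tile 8: at (3,1), goal (1,3), distance |3-1|+|1-3| = 4
Tile 2: at (3,2), goal (0,1), distance |3-0|+|2-1| = 4
Tile 15: at (3,3), goal (3,2), distance |3-3|+|3-2| = 1
Sum: 3 + 4 + 4 + 3 + 2 + 2 + 3 + 5 + 1 + 3 + 4 + 5 + 4 + 4 + 1 = 48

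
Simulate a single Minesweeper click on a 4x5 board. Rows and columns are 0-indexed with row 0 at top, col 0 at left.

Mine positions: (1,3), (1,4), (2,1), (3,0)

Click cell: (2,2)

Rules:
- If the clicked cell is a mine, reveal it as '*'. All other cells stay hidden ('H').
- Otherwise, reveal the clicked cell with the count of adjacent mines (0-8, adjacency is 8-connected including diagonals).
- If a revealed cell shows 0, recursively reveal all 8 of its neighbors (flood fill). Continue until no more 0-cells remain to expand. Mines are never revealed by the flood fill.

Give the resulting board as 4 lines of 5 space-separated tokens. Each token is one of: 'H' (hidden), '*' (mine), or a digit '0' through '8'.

H H H H H
H H H H H
H H 2 H H
H H H H H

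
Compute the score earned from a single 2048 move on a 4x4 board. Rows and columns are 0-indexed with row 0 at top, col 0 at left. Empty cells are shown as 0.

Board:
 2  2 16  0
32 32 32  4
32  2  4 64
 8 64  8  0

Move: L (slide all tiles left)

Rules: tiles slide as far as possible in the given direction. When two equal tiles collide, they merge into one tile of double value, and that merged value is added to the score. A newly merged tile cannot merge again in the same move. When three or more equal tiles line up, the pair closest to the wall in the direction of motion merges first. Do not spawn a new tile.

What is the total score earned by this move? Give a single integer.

Slide left:
row 0: [2, 2, 16, 0] -> [4, 16, 0, 0]  score +4 (running 4)
row 1: [32, 32, 32, 4] -> [64, 32, 4, 0]  score +64 (running 68)
row 2: [32, 2, 4, 64] -> [32, 2, 4, 64]  score +0 (running 68)
row 3: [8, 64, 8, 0] -> [8, 64, 8, 0]  score +0 (running 68)
Board after move:
 4 16  0  0
64 32  4  0
32  2  4 64
 8 64  8  0

Answer: 68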